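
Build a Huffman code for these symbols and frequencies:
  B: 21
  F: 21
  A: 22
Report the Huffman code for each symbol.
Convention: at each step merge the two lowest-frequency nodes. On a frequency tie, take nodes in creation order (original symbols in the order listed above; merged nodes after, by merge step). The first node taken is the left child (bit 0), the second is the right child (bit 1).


Huffman tree construction:
Step 1: Merge B(21) + F(21) = 42
Step 2: Merge A(22) + (B+F)(42) = 64
Read each symbol's code off the tree from the root (left child = 0, right child = 1).

Codes:
  B: 10 (length 2)
  F: 11 (length 2)
  A: 0 (length 1)
Average code length: 106/64 = 1.6563 bits/symbol


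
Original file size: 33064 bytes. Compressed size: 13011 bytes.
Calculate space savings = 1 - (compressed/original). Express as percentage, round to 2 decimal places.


ratio = compressed/original = 13011/33064 = 0.39351
savings = 1 - ratio = 1 - 0.39351 = 0.60649
as a percentage: 0.60649 * 100 = 60.65%

Space savings = 1 - 13011/33064 = 60.65%


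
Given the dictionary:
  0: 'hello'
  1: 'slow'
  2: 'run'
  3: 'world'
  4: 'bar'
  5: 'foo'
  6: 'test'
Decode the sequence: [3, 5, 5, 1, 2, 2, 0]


Look up each index in the dictionary:
  3 -> 'world'
  5 -> 'foo'
  5 -> 'foo'
  1 -> 'slow'
  2 -> 'run'
  2 -> 'run'
  0 -> 'hello'

Decoded: "world foo foo slow run run hello"


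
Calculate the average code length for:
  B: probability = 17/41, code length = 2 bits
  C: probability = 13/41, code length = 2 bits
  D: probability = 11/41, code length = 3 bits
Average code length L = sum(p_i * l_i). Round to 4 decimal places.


Weighted contributions p_i * l_i:
  B: (17/41) * 2 = 34/41
  C: (13/41) * 2 = 26/41
  D: (11/41) * 3 = 33/41
Sum = (34 + 26 + 33)/41 = 93/41

L = 93/41 = 2.2683 bits/symbol


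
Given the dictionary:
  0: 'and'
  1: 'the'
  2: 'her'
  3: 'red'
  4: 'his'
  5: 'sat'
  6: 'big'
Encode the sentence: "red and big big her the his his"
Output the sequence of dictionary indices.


Look up each word in the dictionary:
  'red' -> 3
  'and' -> 0
  'big' -> 6
  'big' -> 6
  'her' -> 2
  'the' -> 1
  'his' -> 4
  'his' -> 4

Encoded: [3, 0, 6, 6, 2, 1, 4, 4]


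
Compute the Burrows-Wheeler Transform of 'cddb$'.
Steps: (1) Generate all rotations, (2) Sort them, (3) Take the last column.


Rotations (sorted):
  0: $cddb -> last char: b
  1: b$cdd -> last char: d
  2: cddb$ -> last char: $
  3: db$cd -> last char: d
  4: ddb$c -> last char: c


BWT = bd$dc


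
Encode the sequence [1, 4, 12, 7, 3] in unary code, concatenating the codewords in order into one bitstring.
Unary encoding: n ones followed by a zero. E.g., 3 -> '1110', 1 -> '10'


Encode each number as n ones followed by a terminating 0:
  1 -> 10 (2 bits)
  4 -> 11110 (5 bits)
  12 -> 1111111111110 (13 bits)
  7 -> 11111110 (8 bits)
  3 -> 1110 (4 bits)
Total length = 2 + 5 + 13 + 8 + 4 = 32 bits.

Unary([1, 4, 12, 7, 3]) = 10111101111111111110111111101110 (32 bits)


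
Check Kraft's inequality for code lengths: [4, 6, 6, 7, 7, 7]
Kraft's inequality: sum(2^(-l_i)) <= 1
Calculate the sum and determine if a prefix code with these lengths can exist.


Sum = 2^(-4) + 2^(-6) + 2^(-6) + 2^(-7) + 2^(-7) + 2^(-7)
    = 0.0625 + 0.015625 + 0.015625 + 0.0078125 + 0.0078125 + 0.0078125
    = 15/128 = 0.1171875
Since 0.1171875 <= 1, Kraft's inequality IS satisfied.
A prefix code with these lengths CAN exist.

Kraft sum = 0.1171875. Satisfied.


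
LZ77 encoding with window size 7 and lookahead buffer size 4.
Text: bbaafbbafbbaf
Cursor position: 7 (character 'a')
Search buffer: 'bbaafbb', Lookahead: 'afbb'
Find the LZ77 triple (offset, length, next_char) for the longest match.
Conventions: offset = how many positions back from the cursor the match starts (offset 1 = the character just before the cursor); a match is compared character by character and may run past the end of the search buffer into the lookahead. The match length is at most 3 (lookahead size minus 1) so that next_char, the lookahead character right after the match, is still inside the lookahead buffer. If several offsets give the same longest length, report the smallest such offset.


Try each offset into the search buffer:
  offset=1 (pos 6, char 'b'): match length 0
  offset=2 (pos 5, char 'b'): match length 0
  offset=3 (pos 4, char 'f'): match length 0
  offset=4 (pos 3, char 'a'): match length 3
  offset=5 (pos 2, char 'a'): match length 1
  offset=6 (pos 1, char 'b'): match length 0
  offset=7 (pos 0, char 'b'): match length 0
Longest match has length 3 at offset 4.
next_char = character at position 7 + 3 = 10 -> 'b'

Best match: offset=4, length=3 (matching 'afb' starting at position 3)
LZ77 triple: (4, 3, 'b')


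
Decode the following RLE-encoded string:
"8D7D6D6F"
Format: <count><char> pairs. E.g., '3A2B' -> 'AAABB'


Expanding each <count><char> pair:
  8D -> 'DDDDDDDD'
  7D -> 'DDDDDDD'
  6D -> 'DDDDDD'
  6F -> 'FFFFFF'

Decoded = DDDDDDDDDDDDDDDDDDDDDFFFFFF


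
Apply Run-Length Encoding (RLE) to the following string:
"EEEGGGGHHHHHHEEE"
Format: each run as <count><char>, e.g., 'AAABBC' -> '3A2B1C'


Scanning runs left to right:
  i=0: run of 'E' x 3 -> '3E'
  i=3: run of 'G' x 4 -> '4G'
  i=7: run of 'H' x 6 -> '6H'
  i=13: run of 'E' x 3 -> '3E'

RLE = 3E4G6H3E


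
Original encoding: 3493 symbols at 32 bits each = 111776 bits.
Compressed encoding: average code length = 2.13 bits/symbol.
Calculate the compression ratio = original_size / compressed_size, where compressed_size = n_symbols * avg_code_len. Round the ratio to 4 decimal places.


original_size = n_symbols * orig_bits = 3493 * 32 = 111776 bits
compressed_size = n_symbols * avg_code_len = 3493 * 2.13 = 7440.09 bits
ratio = original_size / compressed_size = 111776 / 7440.09 = 15.0235

Compression ratio = 15.0235


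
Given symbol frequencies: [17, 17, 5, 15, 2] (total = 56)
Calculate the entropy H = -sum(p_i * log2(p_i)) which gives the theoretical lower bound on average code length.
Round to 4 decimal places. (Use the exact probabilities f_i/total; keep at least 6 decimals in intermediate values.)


Per-symbol terms -p_i * log2(p_i) with p_i = f_i/56:
  p = 17/56 = 0.303571: log2(p) = -1.719892, -p*log2(p) = 0.522110
  p = 17/56 = 0.303571: log2(p) = -1.719892, -p*log2(p) = 0.522110
  p = 5/56 = 0.089286: log2(p) = -3.485427, -p*log2(p) = 0.311199
  p = 15/56 = 0.267857: log2(p) = -1.900464, -p*log2(p) = 0.509053
  p = 2/56 = 0.035714: log2(p) = -4.807355, -p*log2(p) = 0.171691
H = 0.522110 + 0.522110 + 0.311199 + 0.509053 + 0.171691 = 2.036163

H = 2.0362 bits/symbol


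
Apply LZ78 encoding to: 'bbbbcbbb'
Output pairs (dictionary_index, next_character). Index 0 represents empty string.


LZ78 encoding steps:
Dictionary: {0: ''}
Step 1: w='' (idx 0), next='b' -> output (0, 'b'), add 'b' as idx 1
Step 2: w='b' (idx 1), next='b' -> output (1, 'b'), add 'bb' as idx 2
Step 3: w='b' (idx 1), next='c' -> output (1, 'c'), add 'bc' as idx 3
Step 4: w='bb' (idx 2), next='b' -> output (2, 'b'), add 'bbb' as idx 4


Encoded: [(0, 'b'), (1, 'b'), (1, 'c'), (2, 'b')]


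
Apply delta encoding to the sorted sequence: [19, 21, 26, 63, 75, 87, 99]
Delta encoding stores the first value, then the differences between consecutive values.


First value: 19
Deltas:
  21 - 19 = 2
  26 - 21 = 5
  63 - 26 = 37
  75 - 63 = 12
  87 - 75 = 12
  99 - 87 = 12


Delta encoded: [19, 2, 5, 37, 12, 12, 12]


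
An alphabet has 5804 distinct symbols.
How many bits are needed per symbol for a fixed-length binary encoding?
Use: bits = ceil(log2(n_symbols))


log2(5804) = 12.5028
Bracket: 2^12 = 4096 < 5804 <= 2^13 = 8192
So ceil(log2(5804)) = 13

bits = ceil(log2(5804)) = ceil(12.5028) = 13 bits


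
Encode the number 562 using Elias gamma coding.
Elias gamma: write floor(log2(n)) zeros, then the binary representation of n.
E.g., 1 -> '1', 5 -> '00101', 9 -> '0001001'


num_bits = floor(log2(562)) + 1 = 10
leading_zeros = num_bits - 1 = 9
binary(562) = 1000110010

Elias gamma(562) = '000000000' + '1000110010' = 0000000001000110010 (19 bits)


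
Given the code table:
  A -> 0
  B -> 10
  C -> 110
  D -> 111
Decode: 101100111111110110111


Decoding:
10 -> B
110 -> C
0 -> A
111 -> D
111 -> D
110 -> C
110 -> C
111 -> D


Result: BCADDCCD


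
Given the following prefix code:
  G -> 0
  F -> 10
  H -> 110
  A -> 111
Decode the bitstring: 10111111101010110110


Decoding step by step:
Bits 10 -> F
Bits 111 -> A
Bits 111 -> A
Bits 10 -> F
Bits 10 -> F
Bits 10 -> F
Bits 110 -> H
Bits 110 -> H


Decoded message: FAAFFFHH


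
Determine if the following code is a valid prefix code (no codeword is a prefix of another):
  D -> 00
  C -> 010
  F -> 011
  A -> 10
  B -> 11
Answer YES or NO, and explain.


Checking each pair (does one codeword prefix another?):
  D='00' vs C='010': no prefix
  D='00' vs F='011': no prefix
  D='00' vs A='10': no prefix
  D='00' vs B='11': no prefix
  C='010' vs D='00': no prefix
  C='010' vs F='011': no prefix
  C='010' vs A='10': no prefix
  C='010' vs B='11': no prefix
  F='011' vs D='00': no prefix
  F='011' vs C='010': no prefix
  F='011' vs A='10': no prefix
  F='011' vs B='11': no prefix
  A='10' vs D='00': no prefix
  A='10' vs C='010': no prefix
  A='10' vs F='011': no prefix
  A='10' vs B='11': no prefix
  B='11' vs D='00': no prefix
  B='11' vs C='010': no prefix
  B='11' vs F='011': no prefix
  B='11' vs A='10': no prefix
No violation found over all pairs.

YES -- this is a valid prefix code. No codeword is a prefix of any other codeword.


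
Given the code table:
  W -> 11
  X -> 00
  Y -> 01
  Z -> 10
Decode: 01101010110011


Decoding:
01 -> Y
10 -> Z
10 -> Z
10 -> Z
11 -> W
00 -> X
11 -> W


Result: YZZZWXW


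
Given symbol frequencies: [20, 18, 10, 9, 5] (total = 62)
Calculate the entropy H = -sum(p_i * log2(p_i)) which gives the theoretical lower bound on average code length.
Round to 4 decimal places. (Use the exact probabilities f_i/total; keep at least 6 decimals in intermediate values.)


Per-symbol terms -p_i * log2(p_i) with p_i = f_i/62:
  p = 20/62 = 0.322581: log2(p) = -1.632268, -p*log2(p) = 0.526538
  p = 18/62 = 0.290323: log2(p) = -1.784271, -p*log2(p) = 0.518014
  p = 10/62 = 0.161290: log2(p) = -2.632268, -p*log2(p) = 0.424559
  p = 9/62 = 0.145161: log2(p) = -2.784271, -p*log2(p) = 0.404168
  p = 5/62 = 0.080645: log2(p) = -3.632268, -p*log2(p) = 0.292925
H = 0.526538 + 0.518014 + 0.424559 + 0.404168 + 0.292925 = 2.166204

H = 2.1662 bits/symbol


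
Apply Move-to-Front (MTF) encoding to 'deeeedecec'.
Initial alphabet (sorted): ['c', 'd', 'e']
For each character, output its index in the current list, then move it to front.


MTF encoding:
'd': index 1 in ['c', 'd', 'e'] -> ['d', 'c', 'e']
'e': index 2 in ['d', 'c', 'e'] -> ['e', 'd', 'c']
'e': index 0 in ['e', 'd', 'c'] -> ['e', 'd', 'c']
'e': index 0 in ['e', 'd', 'c'] -> ['e', 'd', 'c']
'e': index 0 in ['e', 'd', 'c'] -> ['e', 'd', 'c']
'd': index 1 in ['e', 'd', 'c'] -> ['d', 'e', 'c']
'e': index 1 in ['d', 'e', 'c'] -> ['e', 'd', 'c']
'c': index 2 in ['e', 'd', 'c'] -> ['c', 'e', 'd']
'e': index 1 in ['c', 'e', 'd'] -> ['e', 'c', 'd']
'c': index 1 in ['e', 'c', 'd'] -> ['c', 'e', 'd']


Output: [1, 2, 0, 0, 0, 1, 1, 2, 1, 1]


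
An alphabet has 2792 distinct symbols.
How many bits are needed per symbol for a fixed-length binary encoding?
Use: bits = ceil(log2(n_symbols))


log2(2792) = 11.4471
Bracket: 2^11 = 2048 < 2792 <= 2^12 = 4096
So ceil(log2(2792)) = 12

bits = ceil(log2(2792)) = ceil(11.4471) = 12 bits


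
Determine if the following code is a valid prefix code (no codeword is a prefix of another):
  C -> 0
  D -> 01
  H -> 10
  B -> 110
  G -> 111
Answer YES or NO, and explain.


Checking each pair (does one codeword prefix another?):
  C='0' vs D='01': prefix -- VIOLATION

NO -- this is NOT a valid prefix code. C (0) is a prefix of D (01).


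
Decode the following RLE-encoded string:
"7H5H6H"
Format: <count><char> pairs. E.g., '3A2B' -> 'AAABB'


Expanding each <count><char> pair:
  7H -> 'HHHHHHH'
  5H -> 'HHHHH'
  6H -> 'HHHHHH'

Decoded = HHHHHHHHHHHHHHHHHH


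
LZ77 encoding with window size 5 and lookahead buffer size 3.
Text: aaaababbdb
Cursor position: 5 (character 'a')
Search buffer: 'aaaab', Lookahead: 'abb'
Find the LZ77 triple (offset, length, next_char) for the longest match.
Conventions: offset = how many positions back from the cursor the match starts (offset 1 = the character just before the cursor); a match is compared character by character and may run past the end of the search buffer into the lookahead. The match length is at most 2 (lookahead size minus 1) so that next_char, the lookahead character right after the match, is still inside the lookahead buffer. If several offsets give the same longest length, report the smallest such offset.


Try each offset into the search buffer:
  offset=1 (pos 4, char 'b'): match length 0
  offset=2 (pos 3, char 'a'): match length 2
  offset=3 (pos 2, char 'a'): match length 1
  offset=4 (pos 1, char 'a'): match length 1
  offset=5 (pos 0, char 'a'): match length 1
Longest match has length 2 at offset 2.
next_char = character at position 5 + 2 = 7 -> 'b'

Best match: offset=2, length=2 (matching 'ab' starting at position 3)
LZ77 triple: (2, 2, 'b')


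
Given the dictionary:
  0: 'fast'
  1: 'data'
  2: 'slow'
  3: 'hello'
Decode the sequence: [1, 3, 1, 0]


Look up each index in the dictionary:
  1 -> 'data'
  3 -> 'hello'
  1 -> 'data'
  0 -> 'fast'

Decoded: "data hello data fast"


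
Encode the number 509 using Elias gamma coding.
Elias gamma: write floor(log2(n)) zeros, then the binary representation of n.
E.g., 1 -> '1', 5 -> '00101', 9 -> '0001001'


num_bits = floor(log2(509)) + 1 = 9
leading_zeros = num_bits - 1 = 8
binary(509) = 111111101

Elias gamma(509) = '00000000' + '111111101' = 00000000111111101 (17 bits)


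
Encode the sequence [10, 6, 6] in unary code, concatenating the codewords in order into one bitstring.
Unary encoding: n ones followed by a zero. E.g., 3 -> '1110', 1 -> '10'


Encode each number as n ones followed by a terminating 0:
  10 -> 11111111110 (11 bits)
  6 -> 1111110 (7 bits)
  6 -> 1111110 (7 bits)
Total length = 11 + 7 + 7 = 25 bits.

Unary([10, 6, 6]) = 1111111111011111101111110 (25 bits)


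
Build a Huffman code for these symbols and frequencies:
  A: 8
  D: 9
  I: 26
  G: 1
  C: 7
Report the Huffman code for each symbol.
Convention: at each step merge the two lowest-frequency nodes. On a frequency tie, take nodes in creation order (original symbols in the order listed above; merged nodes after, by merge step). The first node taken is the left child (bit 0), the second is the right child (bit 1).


Huffman tree construction:
Step 1: Merge G(1) + C(7) = 8
Step 2: Merge A(8) + (G+C)(8) = 16
Step 3: Merge D(9) + (A+(G+C))(16) = 25
Step 4: Merge (D+(A+(G+C)))(25) + I(26) = 51
Read each symbol's code off the tree from the root (left child = 0, right child = 1).

Codes:
  A: 010 (length 3)
  D: 00 (length 2)
  I: 1 (length 1)
  G: 0110 (length 4)
  C: 0111 (length 4)
Average code length: 100/51 = 1.9608 bits/symbol


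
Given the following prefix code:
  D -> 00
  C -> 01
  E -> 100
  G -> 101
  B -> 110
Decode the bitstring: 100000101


Decoding step by step:
Bits 100 -> E
Bits 00 -> D
Bits 01 -> C
Bits 01 -> C


Decoded message: EDCC


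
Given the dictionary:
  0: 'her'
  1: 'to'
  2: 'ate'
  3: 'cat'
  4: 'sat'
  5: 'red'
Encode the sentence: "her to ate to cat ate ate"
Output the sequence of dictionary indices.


Look up each word in the dictionary:
  'her' -> 0
  'to' -> 1
  'ate' -> 2
  'to' -> 1
  'cat' -> 3
  'ate' -> 2
  'ate' -> 2

Encoded: [0, 1, 2, 1, 3, 2, 2]


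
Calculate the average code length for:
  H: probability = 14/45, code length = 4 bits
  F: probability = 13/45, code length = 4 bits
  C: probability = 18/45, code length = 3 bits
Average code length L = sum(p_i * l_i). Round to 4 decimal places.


Weighted contributions p_i * l_i:
  H: (14/45) * 4 = 56/45
  F: (13/45) * 4 = 52/45
  C: (18/45) * 3 = 54/45
Sum = (56 + 52 + 54)/45 = 162/45

L = 162/45 = 3.6000 bits/symbol


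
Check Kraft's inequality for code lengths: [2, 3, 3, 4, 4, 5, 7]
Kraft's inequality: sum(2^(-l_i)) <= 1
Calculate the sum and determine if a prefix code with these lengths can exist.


Sum = 2^(-2) + 2^(-3) + 2^(-3) + 2^(-4) + 2^(-4) + 2^(-5) + 2^(-7)
    = 0.25 + 0.125 + 0.125 + 0.0625 + 0.0625 + 0.03125 + 0.0078125
    = 85/128 = 0.6640625
Since 0.6640625 <= 1, Kraft's inequality IS satisfied.
A prefix code with these lengths CAN exist.

Kraft sum = 0.6640625. Satisfied.


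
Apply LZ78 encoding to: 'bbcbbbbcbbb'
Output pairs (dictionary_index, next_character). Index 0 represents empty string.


LZ78 encoding steps:
Dictionary: {0: ''}
Step 1: w='' (idx 0), next='b' -> output (0, 'b'), add 'b' as idx 1
Step 2: w='b' (idx 1), next='c' -> output (1, 'c'), add 'bc' as idx 2
Step 3: w='b' (idx 1), next='b' -> output (1, 'b'), add 'bb' as idx 3
Step 4: w='bb' (idx 3), next='c' -> output (3, 'c'), add 'bbc' as idx 4
Step 5: w='bb' (idx 3), next='b' -> output (3, 'b'), add 'bbb' as idx 5


Encoded: [(0, 'b'), (1, 'c'), (1, 'b'), (3, 'c'), (3, 'b')]


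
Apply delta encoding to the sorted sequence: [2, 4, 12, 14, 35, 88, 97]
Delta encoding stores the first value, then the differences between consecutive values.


First value: 2
Deltas:
  4 - 2 = 2
  12 - 4 = 8
  14 - 12 = 2
  35 - 14 = 21
  88 - 35 = 53
  97 - 88 = 9


Delta encoded: [2, 2, 8, 2, 21, 53, 9]


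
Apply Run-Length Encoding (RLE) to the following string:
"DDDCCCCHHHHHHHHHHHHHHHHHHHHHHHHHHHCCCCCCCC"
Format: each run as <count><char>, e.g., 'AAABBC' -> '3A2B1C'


Scanning runs left to right:
  i=0: run of 'D' x 3 -> '3D'
  i=3: run of 'C' x 4 -> '4C'
  i=7: run of 'H' x 27 -> '27H'
  i=34: run of 'C' x 8 -> '8C'

RLE = 3D4C27H8C


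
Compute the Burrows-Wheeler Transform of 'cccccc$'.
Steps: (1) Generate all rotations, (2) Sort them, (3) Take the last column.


Rotations (sorted):
  0: $cccccc -> last char: c
  1: c$ccccc -> last char: c
  2: cc$cccc -> last char: c
  3: ccc$ccc -> last char: c
  4: cccc$cc -> last char: c
  5: ccccc$c -> last char: c
  6: cccccc$ -> last char: $


BWT = cccccc$


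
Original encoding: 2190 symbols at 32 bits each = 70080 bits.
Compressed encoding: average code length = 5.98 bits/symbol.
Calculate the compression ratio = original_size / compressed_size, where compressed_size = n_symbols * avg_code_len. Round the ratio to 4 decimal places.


original_size = n_symbols * orig_bits = 2190 * 32 = 70080 bits
compressed_size = n_symbols * avg_code_len = 2190 * 5.98 = 13096.2 bits
ratio = original_size / compressed_size = 70080 / 13096.2 = 5.3512

Compression ratio = 5.3512


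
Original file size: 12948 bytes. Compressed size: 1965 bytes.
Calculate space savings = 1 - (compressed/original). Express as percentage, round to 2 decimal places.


ratio = compressed/original = 1965/12948 = 0.151761
savings = 1 - ratio = 1 - 0.151761 = 0.848239
as a percentage: 0.848239 * 100 = 84.82%

Space savings = 1 - 1965/12948 = 84.82%


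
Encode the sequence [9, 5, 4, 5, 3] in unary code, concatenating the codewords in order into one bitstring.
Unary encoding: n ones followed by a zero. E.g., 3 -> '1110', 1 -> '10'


Encode each number as n ones followed by a terminating 0:
  9 -> 1111111110 (10 bits)
  5 -> 111110 (6 bits)
  4 -> 11110 (5 bits)
  5 -> 111110 (6 bits)
  3 -> 1110 (4 bits)
Total length = 10 + 6 + 5 + 6 + 4 = 31 bits.

Unary([9, 5, 4, 5, 3]) = 1111111110111110111101111101110 (31 bits)


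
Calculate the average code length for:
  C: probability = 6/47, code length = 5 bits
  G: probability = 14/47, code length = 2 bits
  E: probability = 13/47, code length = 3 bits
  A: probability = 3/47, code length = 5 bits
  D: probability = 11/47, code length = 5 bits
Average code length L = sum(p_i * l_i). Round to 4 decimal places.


Weighted contributions p_i * l_i:
  C: (6/47) * 5 = 30/47
  G: (14/47) * 2 = 28/47
  E: (13/47) * 3 = 39/47
  A: (3/47) * 5 = 15/47
  D: (11/47) * 5 = 55/47
Sum = (30 + 28 + 39 + 15 + 55)/47 = 167/47

L = 167/47 = 3.5532 bits/symbol


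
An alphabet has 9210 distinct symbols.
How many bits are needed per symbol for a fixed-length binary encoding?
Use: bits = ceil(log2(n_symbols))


log2(9210) = 13.169
Bracket: 2^13 = 8192 < 9210 <= 2^14 = 16384
So ceil(log2(9210)) = 14

bits = ceil(log2(9210)) = ceil(13.169) = 14 bits


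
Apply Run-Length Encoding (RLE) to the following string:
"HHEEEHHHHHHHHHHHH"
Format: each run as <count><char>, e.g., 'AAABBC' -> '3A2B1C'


Scanning runs left to right:
  i=0: run of 'H' x 2 -> '2H'
  i=2: run of 'E' x 3 -> '3E'
  i=5: run of 'H' x 12 -> '12H'

RLE = 2H3E12H


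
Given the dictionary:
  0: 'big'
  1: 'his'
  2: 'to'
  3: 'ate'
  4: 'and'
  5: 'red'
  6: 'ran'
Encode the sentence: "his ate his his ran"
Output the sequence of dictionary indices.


Look up each word in the dictionary:
  'his' -> 1
  'ate' -> 3
  'his' -> 1
  'his' -> 1
  'ran' -> 6

Encoded: [1, 3, 1, 1, 6]


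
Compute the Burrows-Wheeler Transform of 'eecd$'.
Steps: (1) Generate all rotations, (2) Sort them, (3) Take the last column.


Rotations (sorted):
  0: $eecd -> last char: d
  1: cd$ee -> last char: e
  2: d$eec -> last char: c
  3: ecd$e -> last char: e
  4: eecd$ -> last char: $


BWT = dece$


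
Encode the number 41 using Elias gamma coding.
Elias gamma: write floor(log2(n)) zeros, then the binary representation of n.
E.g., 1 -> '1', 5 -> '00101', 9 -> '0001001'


num_bits = floor(log2(41)) + 1 = 6
leading_zeros = num_bits - 1 = 5
binary(41) = 101001

Elias gamma(41) = '00000' + '101001' = 00000101001 (11 bits)


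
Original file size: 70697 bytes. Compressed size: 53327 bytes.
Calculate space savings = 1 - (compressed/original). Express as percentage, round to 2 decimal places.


ratio = compressed/original = 53327/70697 = 0.754304
savings = 1 - ratio = 1 - 0.754304 = 0.245696
as a percentage: 0.245696 * 100 = 24.57%

Space savings = 1 - 53327/70697 = 24.57%


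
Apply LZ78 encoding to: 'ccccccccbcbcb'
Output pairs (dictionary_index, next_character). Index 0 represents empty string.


LZ78 encoding steps:
Dictionary: {0: ''}
Step 1: w='' (idx 0), next='c' -> output (0, 'c'), add 'c' as idx 1
Step 2: w='c' (idx 1), next='c' -> output (1, 'c'), add 'cc' as idx 2
Step 3: w='cc' (idx 2), next='c' -> output (2, 'c'), add 'ccc' as idx 3
Step 4: w='cc' (idx 2), next='b' -> output (2, 'b'), add 'ccb' as idx 4
Step 5: w='c' (idx 1), next='b' -> output (1, 'b'), add 'cb' as idx 5
Step 6: w='cb' (idx 5), end of input -> output (5, '')


Encoded: [(0, 'c'), (1, 'c'), (2, 'c'), (2, 'b'), (1, 'b'), (5, '')]


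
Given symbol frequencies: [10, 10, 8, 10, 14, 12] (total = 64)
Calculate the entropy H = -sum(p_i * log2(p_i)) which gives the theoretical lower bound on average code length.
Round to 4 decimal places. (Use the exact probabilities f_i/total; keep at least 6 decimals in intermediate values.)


Per-symbol terms -p_i * log2(p_i) with p_i = f_i/64:
  p = 10/64 = 0.156250: log2(p) = -2.678072, -p*log2(p) = 0.418449
  p = 10/64 = 0.156250: log2(p) = -2.678072, -p*log2(p) = 0.418449
  p = 8/64 = 0.125000: log2(p) = -3.000000, -p*log2(p) = 0.375000
  p = 10/64 = 0.156250: log2(p) = -2.678072, -p*log2(p) = 0.418449
  p = 14/64 = 0.218750: log2(p) = -2.192645, -p*log2(p) = 0.479641
  p = 12/64 = 0.187500: log2(p) = -2.415037, -p*log2(p) = 0.452820
H = 0.418449 + 0.418449 + 0.375000 + 0.418449 + 0.479641 + 0.452820 = 2.562808

H = 2.5628 bits/symbol


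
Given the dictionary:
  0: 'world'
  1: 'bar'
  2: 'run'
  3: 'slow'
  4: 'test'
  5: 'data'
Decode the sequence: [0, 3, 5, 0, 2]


Look up each index in the dictionary:
  0 -> 'world'
  3 -> 'slow'
  5 -> 'data'
  0 -> 'world'
  2 -> 'run'

Decoded: "world slow data world run"


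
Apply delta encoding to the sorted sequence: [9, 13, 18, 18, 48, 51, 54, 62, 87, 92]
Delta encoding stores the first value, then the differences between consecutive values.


First value: 9
Deltas:
  13 - 9 = 4
  18 - 13 = 5
  18 - 18 = 0
  48 - 18 = 30
  51 - 48 = 3
  54 - 51 = 3
  62 - 54 = 8
  87 - 62 = 25
  92 - 87 = 5


Delta encoded: [9, 4, 5, 0, 30, 3, 3, 8, 25, 5]


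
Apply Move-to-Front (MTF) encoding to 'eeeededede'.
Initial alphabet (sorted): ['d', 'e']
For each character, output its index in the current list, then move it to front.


MTF encoding:
'e': index 1 in ['d', 'e'] -> ['e', 'd']
'e': index 0 in ['e', 'd'] -> ['e', 'd']
'e': index 0 in ['e', 'd'] -> ['e', 'd']
'e': index 0 in ['e', 'd'] -> ['e', 'd']
'd': index 1 in ['e', 'd'] -> ['d', 'e']
'e': index 1 in ['d', 'e'] -> ['e', 'd']
'd': index 1 in ['e', 'd'] -> ['d', 'e']
'e': index 1 in ['d', 'e'] -> ['e', 'd']
'd': index 1 in ['e', 'd'] -> ['d', 'e']
'e': index 1 in ['d', 'e'] -> ['e', 'd']


Output: [1, 0, 0, 0, 1, 1, 1, 1, 1, 1]


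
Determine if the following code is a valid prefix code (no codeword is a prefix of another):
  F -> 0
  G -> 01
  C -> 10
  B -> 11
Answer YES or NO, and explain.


Checking each pair (does one codeword prefix another?):
  F='0' vs G='01': prefix -- VIOLATION

NO -- this is NOT a valid prefix code. F (0) is a prefix of G (01).


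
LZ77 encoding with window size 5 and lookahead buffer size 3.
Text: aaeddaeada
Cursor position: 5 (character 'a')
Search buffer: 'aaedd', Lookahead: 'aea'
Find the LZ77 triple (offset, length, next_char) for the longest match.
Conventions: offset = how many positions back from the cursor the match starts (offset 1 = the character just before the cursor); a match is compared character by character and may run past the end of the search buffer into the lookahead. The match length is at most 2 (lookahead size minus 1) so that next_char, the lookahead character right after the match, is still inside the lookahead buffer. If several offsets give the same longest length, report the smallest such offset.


Try each offset into the search buffer:
  offset=1 (pos 4, char 'd'): match length 0
  offset=2 (pos 3, char 'd'): match length 0
  offset=3 (pos 2, char 'e'): match length 0
  offset=4 (pos 1, char 'a'): match length 2
  offset=5 (pos 0, char 'a'): match length 1
Longest match has length 2 at offset 4.
next_char = character at position 5 + 2 = 7 -> 'a'

Best match: offset=4, length=2 (matching 'ae' starting at position 1)
LZ77 triple: (4, 2, 'a')


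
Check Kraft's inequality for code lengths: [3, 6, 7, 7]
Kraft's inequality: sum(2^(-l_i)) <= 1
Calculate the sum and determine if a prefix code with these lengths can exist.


Sum = 2^(-3) + 2^(-6) + 2^(-7) + 2^(-7)
    = 0.125 + 0.015625 + 0.0078125 + 0.0078125
    = 20/128 = 0.15625
Since 0.15625 <= 1, Kraft's inequality IS satisfied.
A prefix code with these lengths CAN exist.

Kraft sum = 0.15625. Satisfied.


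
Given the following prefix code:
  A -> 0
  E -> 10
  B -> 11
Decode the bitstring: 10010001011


Decoding step by step:
Bits 10 -> E
Bits 0 -> A
Bits 10 -> E
Bits 0 -> A
Bits 0 -> A
Bits 10 -> E
Bits 11 -> B


Decoded message: EAEAAEB


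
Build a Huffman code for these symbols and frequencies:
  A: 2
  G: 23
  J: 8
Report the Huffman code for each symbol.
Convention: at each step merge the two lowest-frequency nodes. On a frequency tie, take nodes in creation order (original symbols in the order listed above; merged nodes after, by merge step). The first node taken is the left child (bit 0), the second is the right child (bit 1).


Huffman tree construction:
Step 1: Merge A(2) + J(8) = 10
Step 2: Merge (A+J)(10) + G(23) = 33
Read each symbol's code off the tree from the root (left child = 0, right child = 1).

Codes:
  A: 00 (length 2)
  G: 1 (length 1)
  J: 01 (length 2)
Average code length: 43/33 = 1.3030 bits/symbol


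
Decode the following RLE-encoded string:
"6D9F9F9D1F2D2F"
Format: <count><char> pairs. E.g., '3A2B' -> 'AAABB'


Expanding each <count><char> pair:
  6D -> 'DDDDDD'
  9F -> 'FFFFFFFFF'
  9F -> 'FFFFFFFFF'
  9D -> 'DDDDDDDDD'
  1F -> 'F'
  2D -> 'DD'
  2F -> 'FF'

Decoded = DDDDDDFFFFFFFFFFFFFFFFFFDDDDDDDDDFDDFF


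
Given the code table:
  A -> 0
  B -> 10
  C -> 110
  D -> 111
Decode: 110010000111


Decoding:
110 -> C
0 -> A
10 -> B
0 -> A
0 -> A
0 -> A
111 -> D


Result: CABAAAD


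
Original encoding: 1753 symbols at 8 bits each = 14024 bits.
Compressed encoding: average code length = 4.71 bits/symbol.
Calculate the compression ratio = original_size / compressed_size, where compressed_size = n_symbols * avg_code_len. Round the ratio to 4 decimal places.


original_size = n_symbols * orig_bits = 1753 * 8 = 14024 bits
compressed_size = n_symbols * avg_code_len = 1753 * 4.71 = 8256.63 bits
ratio = original_size / compressed_size = 14024 / 8256.63 = 1.6985

Compression ratio = 1.6985


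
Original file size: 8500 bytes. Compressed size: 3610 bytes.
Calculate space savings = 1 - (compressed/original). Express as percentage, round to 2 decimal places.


ratio = compressed/original = 3610/8500 = 0.424706
savings = 1 - ratio = 1 - 0.424706 = 0.575294
as a percentage: 0.575294 * 100 = 57.53%

Space savings = 1 - 3610/8500 = 57.53%


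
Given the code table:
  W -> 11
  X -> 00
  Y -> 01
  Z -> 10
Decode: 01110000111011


Decoding:
01 -> Y
11 -> W
00 -> X
00 -> X
11 -> W
10 -> Z
11 -> W


Result: YWXXWZW


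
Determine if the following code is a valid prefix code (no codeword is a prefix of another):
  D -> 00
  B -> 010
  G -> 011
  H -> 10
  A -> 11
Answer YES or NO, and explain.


Checking each pair (does one codeword prefix another?):
  D='00' vs B='010': no prefix
  D='00' vs G='011': no prefix
  D='00' vs H='10': no prefix
  D='00' vs A='11': no prefix
  B='010' vs D='00': no prefix
  B='010' vs G='011': no prefix
  B='010' vs H='10': no prefix
  B='010' vs A='11': no prefix
  G='011' vs D='00': no prefix
  G='011' vs B='010': no prefix
  G='011' vs H='10': no prefix
  G='011' vs A='11': no prefix
  H='10' vs D='00': no prefix
  H='10' vs B='010': no prefix
  H='10' vs G='011': no prefix
  H='10' vs A='11': no prefix
  A='11' vs D='00': no prefix
  A='11' vs B='010': no prefix
  A='11' vs G='011': no prefix
  A='11' vs H='10': no prefix
No violation found over all pairs.

YES -- this is a valid prefix code. No codeword is a prefix of any other codeword.


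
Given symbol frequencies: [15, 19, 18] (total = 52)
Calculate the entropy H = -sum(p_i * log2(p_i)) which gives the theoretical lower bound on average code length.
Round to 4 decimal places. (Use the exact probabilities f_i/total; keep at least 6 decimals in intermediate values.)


Per-symbol terms -p_i * log2(p_i) with p_i = f_i/52:
  p = 15/52 = 0.288462: log2(p) = -1.793549, -p*log2(p) = 0.517370
  p = 19/52 = 0.365385: log2(p) = -1.452512, -p*log2(p) = 0.530726
  p = 18/52 = 0.346154: log2(p) = -1.530515, -p*log2(p) = 0.529794
H = 0.517370 + 0.530726 + 0.529794 = 1.577890

H = 1.5779 bits/symbol


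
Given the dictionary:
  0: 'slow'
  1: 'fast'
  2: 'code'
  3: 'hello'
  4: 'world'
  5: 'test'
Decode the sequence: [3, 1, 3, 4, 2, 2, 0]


Look up each index in the dictionary:
  3 -> 'hello'
  1 -> 'fast'
  3 -> 'hello'
  4 -> 'world'
  2 -> 'code'
  2 -> 'code'
  0 -> 'slow'

Decoded: "hello fast hello world code code slow"


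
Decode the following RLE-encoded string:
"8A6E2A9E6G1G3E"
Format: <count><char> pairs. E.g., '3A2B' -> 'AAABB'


Expanding each <count><char> pair:
  8A -> 'AAAAAAAA'
  6E -> 'EEEEEE'
  2A -> 'AA'
  9E -> 'EEEEEEEEE'
  6G -> 'GGGGGG'
  1G -> 'G'
  3E -> 'EEE'

Decoded = AAAAAAAAEEEEEEAAEEEEEEEEEGGGGGGGEEE


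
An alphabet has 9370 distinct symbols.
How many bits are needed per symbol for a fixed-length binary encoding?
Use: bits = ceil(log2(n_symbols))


log2(9370) = 13.1938
Bracket: 2^13 = 8192 < 9370 <= 2^14 = 16384
So ceil(log2(9370)) = 14

bits = ceil(log2(9370)) = ceil(13.1938) = 14 bits


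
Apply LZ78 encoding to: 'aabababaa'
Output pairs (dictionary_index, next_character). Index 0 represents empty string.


LZ78 encoding steps:
Dictionary: {0: ''}
Step 1: w='' (idx 0), next='a' -> output (0, 'a'), add 'a' as idx 1
Step 2: w='a' (idx 1), next='b' -> output (1, 'b'), add 'ab' as idx 2
Step 3: w='ab' (idx 2), next='a' -> output (2, 'a'), add 'aba' as idx 3
Step 4: w='' (idx 0), next='b' -> output (0, 'b'), add 'b' as idx 4
Step 5: w='a' (idx 1), next='a' -> output (1, 'a'), add 'aa' as idx 5


Encoded: [(0, 'a'), (1, 'b'), (2, 'a'), (0, 'b'), (1, 'a')]


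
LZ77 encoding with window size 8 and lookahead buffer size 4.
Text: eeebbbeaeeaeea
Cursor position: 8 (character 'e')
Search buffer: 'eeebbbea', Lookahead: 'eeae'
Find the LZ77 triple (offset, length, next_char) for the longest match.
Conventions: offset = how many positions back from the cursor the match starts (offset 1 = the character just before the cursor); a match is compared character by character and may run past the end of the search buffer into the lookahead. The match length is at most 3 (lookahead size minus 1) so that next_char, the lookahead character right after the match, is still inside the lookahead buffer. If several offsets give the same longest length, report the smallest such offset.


Try each offset into the search buffer:
  offset=1 (pos 7, char 'a'): match length 0
  offset=2 (pos 6, char 'e'): match length 1
  offset=3 (pos 5, char 'b'): match length 0
  offset=4 (pos 4, char 'b'): match length 0
  offset=5 (pos 3, char 'b'): match length 0
  offset=6 (pos 2, char 'e'): match length 1
  offset=7 (pos 1, char 'e'): match length 2
  offset=8 (pos 0, char 'e'): match length 2
Longest match has length 2, found at offsets 7, 8; take the smallest, offset 7.
next_char = character at position 8 + 2 = 10 -> 'a'

Best match: offset=7, length=2 (matching 'ee' starting at position 1)
LZ77 triple: (7, 2, 'a')


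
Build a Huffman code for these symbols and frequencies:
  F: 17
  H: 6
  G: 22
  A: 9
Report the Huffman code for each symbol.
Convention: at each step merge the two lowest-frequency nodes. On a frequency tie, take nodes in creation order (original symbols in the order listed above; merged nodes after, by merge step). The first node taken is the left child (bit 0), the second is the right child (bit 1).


Huffman tree construction:
Step 1: Merge H(6) + A(9) = 15
Step 2: Merge (H+A)(15) + F(17) = 32
Step 3: Merge G(22) + ((H+A)+F)(32) = 54
Read each symbol's code off the tree from the root (left child = 0, right child = 1).

Codes:
  F: 11 (length 2)
  H: 100 (length 3)
  G: 0 (length 1)
  A: 101 (length 3)
Average code length: 101/54 = 1.8704 bits/symbol


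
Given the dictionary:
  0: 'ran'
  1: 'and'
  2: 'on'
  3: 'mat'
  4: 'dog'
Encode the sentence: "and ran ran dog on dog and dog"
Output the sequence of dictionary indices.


Look up each word in the dictionary:
  'and' -> 1
  'ran' -> 0
  'ran' -> 0
  'dog' -> 4
  'on' -> 2
  'dog' -> 4
  'and' -> 1
  'dog' -> 4

Encoded: [1, 0, 0, 4, 2, 4, 1, 4]


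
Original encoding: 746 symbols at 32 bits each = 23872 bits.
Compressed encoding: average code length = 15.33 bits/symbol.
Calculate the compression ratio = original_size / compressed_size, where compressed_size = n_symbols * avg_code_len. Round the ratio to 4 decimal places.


original_size = n_symbols * orig_bits = 746 * 32 = 23872 bits
compressed_size = n_symbols * avg_code_len = 746 * 15.33 = 11436.18 bits
ratio = original_size / compressed_size = 23872 / 11436.18 = 2.0874

Compression ratio = 2.0874


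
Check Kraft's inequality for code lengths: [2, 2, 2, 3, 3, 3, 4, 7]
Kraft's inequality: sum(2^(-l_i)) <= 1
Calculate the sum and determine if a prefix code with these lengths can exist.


Sum = 2^(-2) + 2^(-2) + 2^(-2) + 2^(-3) + 2^(-3) + 2^(-3) + 2^(-4) + 2^(-7)
    = 0.25 + 0.25 + 0.25 + 0.125 + 0.125 + 0.125 + 0.0625 + 0.0078125
    = 153/128 = 1.1953125
Since 1.1953125 > 1, Kraft's inequality is NOT satisfied.
A prefix code with these lengths CANNOT exist.

Kraft sum = 1.1953125. Not satisfied.


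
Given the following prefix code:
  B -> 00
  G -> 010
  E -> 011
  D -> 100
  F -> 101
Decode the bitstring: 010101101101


Decoding step by step:
Bits 010 -> G
Bits 101 -> F
Bits 101 -> F
Bits 101 -> F


Decoded message: GFFF


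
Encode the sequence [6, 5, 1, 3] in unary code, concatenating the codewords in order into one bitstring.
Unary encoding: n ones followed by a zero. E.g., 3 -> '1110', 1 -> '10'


Encode each number as n ones followed by a terminating 0:
  6 -> 1111110 (7 bits)
  5 -> 111110 (6 bits)
  1 -> 10 (2 bits)
  3 -> 1110 (4 bits)
Total length = 7 + 6 + 2 + 4 = 19 bits.

Unary([6, 5, 1, 3]) = 1111110111110101110 (19 bits)


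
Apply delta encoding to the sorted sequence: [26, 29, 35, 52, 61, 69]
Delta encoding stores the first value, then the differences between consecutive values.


First value: 26
Deltas:
  29 - 26 = 3
  35 - 29 = 6
  52 - 35 = 17
  61 - 52 = 9
  69 - 61 = 8


Delta encoded: [26, 3, 6, 17, 9, 8]


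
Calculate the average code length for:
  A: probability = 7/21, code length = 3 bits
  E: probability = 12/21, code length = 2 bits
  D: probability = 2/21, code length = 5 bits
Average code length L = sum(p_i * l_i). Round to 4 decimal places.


Weighted contributions p_i * l_i:
  A: (7/21) * 3 = 21/21
  E: (12/21) * 2 = 24/21
  D: (2/21) * 5 = 10/21
Sum = (21 + 24 + 10)/21 = 55/21

L = 55/21 = 2.6190 bits/symbol


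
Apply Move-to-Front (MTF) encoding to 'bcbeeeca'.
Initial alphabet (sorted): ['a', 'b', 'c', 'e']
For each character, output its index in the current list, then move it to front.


MTF encoding:
'b': index 1 in ['a', 'b', 'c', 'e'] -> ['b', 'a', 'c', 'e']
'c': index 2 in ['b', 'a', 'c', 'e'] -> ['c', 'b', 'a', 'e']
'b': index 1 in ['c', 'b', 'a', 'e'] -> ['b', 'c', 'a', 'e']
'e': index 3 in ['b', 'c', 'a', 'e'] -> ['e', 'b', 'c', 'a']
'e': index 0 in ['e', 'b', 'c', 'a'] -> ['e', 'b', 'c', 'a']
'e': index 0 in ['e', 'b', 'c', 'a'] -> ['e', 'b', 'c', 'a']
'c': index 2 in ['e', 'b', 'c', 'a'] -> ['c', 'e', 'b', 'a']
'a': index 3 in ['c', 'e', 'b', 'a'] -> ['a', 'c', 'e', 'b']


Output: [1, 2, 1, 3, 0, 0, 2, 3]


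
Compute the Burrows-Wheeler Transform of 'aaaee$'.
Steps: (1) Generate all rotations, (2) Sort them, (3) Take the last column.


Rotations (sorted):
  0: $aaaee -> last char: e
  1: aaaee$ -> last char: $
  2: aaee$a -> last char: a
  3: aee$aa -> last char: a
  4: e$aaae -> last char: e
  5: ee$aaa -> last char: a


BWT = e$aaea


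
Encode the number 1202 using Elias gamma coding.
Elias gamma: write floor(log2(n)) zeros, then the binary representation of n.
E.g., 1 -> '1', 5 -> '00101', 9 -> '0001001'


num_bits = floor(log2(1202)) + 1 = 11
leading_zeros = num_bits - 1 = 10
binary(1202) = 10010110010

Elias gamma(1202) = '0000000000' + '10010110010' = 000000000010010110010 (21 bits)


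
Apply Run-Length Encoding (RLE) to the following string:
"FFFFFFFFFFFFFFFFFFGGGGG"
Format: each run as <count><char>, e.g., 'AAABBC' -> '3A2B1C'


Scanning runs left to right:
  i=0: run of 'F' x 18 -> '18F'
  i=18: run of 'G' x 5 -> '5G'

RLE = 18F5G


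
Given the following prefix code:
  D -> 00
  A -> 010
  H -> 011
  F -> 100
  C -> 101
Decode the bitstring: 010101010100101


Decoding step by step:
Bits 010 -> A
Bits 101 -> C
Bits 010 -> A
Bits 100 -> F
Bits 101 -> C


Decoded message: ACAFC


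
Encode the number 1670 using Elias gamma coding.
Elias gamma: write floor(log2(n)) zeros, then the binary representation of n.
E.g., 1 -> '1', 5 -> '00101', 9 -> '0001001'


num_bits = floor(log2(1670)) + 1 = 11
leading_zeros = num_bits - 1 = 10
binary(1670) = 11010000110

Elias gamma(1670) = '0000000000' + '11010000110' = 000000000011010000110 (21 bits)


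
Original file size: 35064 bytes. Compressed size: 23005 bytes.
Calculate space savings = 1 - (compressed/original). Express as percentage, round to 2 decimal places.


ratio = compressed/original = 23005/35064 = 0.656086
savings = 1 - ratio = 1 - 0.656086 = 0.343914
as a percentage: 0.343914 * 100 = 34.39%

Space savings = 1 - 23005/35064 = 34.39%


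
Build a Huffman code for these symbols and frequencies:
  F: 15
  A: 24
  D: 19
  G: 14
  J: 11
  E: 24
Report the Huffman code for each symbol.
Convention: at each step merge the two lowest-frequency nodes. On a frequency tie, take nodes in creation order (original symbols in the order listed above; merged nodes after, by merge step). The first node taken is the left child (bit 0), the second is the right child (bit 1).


Huffman tree construction:
Step 1: Merge J(11) + G(14) = 25
Step 2: Merge F(15) + D(19) = 34
Step 3: Merge A(24) + E(24) = 48
Step 4: Merge (J+G)(25) + (F+D)(34) = 59
Step 5: Merge (A+E)(48) + ((J+G)+(F+D))(59) = 107
Read each symbol's code off the tree from the root (left child = 0, right child = 1).

Codes:
  F: 110 (length 3)
  A: 00 (length 2)
  D: 111 (length 3)
  G: 101 (length 3)
  J: 100 (length 3)
  E: 01 (length 2)
Average code length: 273/107 = 2.5514 bits/symbol
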